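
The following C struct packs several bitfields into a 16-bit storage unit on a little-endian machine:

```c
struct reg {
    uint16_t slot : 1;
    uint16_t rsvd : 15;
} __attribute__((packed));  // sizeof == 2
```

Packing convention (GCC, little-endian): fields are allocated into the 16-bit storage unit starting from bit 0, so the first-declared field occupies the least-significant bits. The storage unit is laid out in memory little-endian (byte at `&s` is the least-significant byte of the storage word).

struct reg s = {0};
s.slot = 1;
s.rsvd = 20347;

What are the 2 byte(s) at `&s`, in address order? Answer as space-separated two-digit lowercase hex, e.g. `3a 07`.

f7 9e

slot:1 = 1 → 0x1 << 0 → word 0x0001
rsvd:15 = 20347 → 0x4f7b << 1 → word 0x9ef7
word = 0x9ef7 → little-endian bytes:
  [0]=0xf7  [1]=0x9e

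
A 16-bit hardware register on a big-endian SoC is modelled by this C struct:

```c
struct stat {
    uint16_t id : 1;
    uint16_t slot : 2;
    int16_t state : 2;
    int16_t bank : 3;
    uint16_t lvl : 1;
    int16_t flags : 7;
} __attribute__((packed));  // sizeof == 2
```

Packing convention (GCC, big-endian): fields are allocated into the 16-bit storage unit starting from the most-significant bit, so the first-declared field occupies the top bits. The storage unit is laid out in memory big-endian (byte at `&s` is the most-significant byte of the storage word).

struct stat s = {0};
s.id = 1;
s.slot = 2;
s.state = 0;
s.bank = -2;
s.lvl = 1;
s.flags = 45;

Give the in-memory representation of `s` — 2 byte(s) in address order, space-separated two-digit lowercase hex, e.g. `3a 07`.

c6 ad

id (1b) val=1 bits=0x1 at bit 15: 0x8000
slot (2b) val=2 bits=0x2 at bit 13: 0xc000
state (2b) val=0 bits=0x0 at bit 11: 0xc000
bank (3b) val=-2 bits=0x6 at bit 8: 0xc600
lvl (1b) val=1 bits=0x1 at bit 7: 0xc680
flags (7b) val=45 bits=0x2d at bit 0: 0xc6ad
word = 0xc6ad → big-endian bytes:
  [0]=0xc6  [1]=0xad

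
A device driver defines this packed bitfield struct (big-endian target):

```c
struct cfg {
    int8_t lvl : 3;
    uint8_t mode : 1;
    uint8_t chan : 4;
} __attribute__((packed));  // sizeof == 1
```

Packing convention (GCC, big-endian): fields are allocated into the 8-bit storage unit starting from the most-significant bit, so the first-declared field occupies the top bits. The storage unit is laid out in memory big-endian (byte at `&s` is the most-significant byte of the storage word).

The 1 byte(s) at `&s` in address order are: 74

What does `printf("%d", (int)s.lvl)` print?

3

[0]=0x74 (big-endian) → word 0x74
lvl:3 @ bit 5 → (0x74>>5)&0x7 = 0x3  ←
mode:1 @ bit 4 → (0x74>>4)&0x1 = 0x1
chan:4 @ bit 0 → (0x74>>0)&0xf = 0x4
lvl signed 3b, MSB=0: value = 3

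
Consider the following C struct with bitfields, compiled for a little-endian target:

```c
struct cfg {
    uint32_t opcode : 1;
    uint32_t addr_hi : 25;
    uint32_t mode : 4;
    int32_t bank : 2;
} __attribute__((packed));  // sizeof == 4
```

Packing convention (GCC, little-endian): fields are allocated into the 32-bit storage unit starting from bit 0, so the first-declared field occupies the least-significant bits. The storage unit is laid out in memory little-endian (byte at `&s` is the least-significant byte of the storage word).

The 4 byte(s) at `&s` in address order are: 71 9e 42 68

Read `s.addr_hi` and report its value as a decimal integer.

2182968

[0]=0x71 [1]=0x9e [2]=0x42 [3]=0x68 (little-endian) → word 0x68429e71
opcode [0+:1] = (word>>0) & 0x1 = 1
addr_hi [1+:25] = (word>>1) & 0x1ffffff = 2182968  ←
mode [26+:4] = (word>>26) & 0xf = 10
bank [30+:2] = (word>>30) & 0x3 = 1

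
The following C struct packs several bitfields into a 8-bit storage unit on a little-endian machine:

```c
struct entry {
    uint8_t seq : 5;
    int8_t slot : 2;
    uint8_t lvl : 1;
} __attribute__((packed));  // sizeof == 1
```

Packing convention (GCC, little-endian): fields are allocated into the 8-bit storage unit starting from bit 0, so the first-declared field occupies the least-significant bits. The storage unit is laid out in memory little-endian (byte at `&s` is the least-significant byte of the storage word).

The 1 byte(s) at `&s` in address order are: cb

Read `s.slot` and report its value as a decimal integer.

[0]=0xcb (little-endian) → word 0xcb
seq [0+:5] = (word>>0) & 0x1f = 11
slot [5+:2] = (word>>5) & 0x3 = 2  ←
lvl [7+:1] = (word>>7) & 0x1 = 1
slot signed 2b, MSB=1: 2 - 4 = -2

-2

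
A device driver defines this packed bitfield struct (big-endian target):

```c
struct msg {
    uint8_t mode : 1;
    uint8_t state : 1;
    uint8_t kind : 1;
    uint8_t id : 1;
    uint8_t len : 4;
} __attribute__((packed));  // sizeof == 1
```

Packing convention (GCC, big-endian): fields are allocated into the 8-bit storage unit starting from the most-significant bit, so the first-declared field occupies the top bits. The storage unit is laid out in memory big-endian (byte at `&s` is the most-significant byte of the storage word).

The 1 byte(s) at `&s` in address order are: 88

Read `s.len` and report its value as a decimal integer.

8

[0]=0x88 (big-endian) → word 0x88
mode [7+:1] = (word>>7) & 0x1 = 1
state [6+:1] = (word>>6) & 0x1 = 0
kind [5+:1] = (word>>5) & 0x1 = 0
id [4+:1] = (word>>4) & 0x1 = 0
len [0+:4] = (word>>0) & 0xf = 8  ←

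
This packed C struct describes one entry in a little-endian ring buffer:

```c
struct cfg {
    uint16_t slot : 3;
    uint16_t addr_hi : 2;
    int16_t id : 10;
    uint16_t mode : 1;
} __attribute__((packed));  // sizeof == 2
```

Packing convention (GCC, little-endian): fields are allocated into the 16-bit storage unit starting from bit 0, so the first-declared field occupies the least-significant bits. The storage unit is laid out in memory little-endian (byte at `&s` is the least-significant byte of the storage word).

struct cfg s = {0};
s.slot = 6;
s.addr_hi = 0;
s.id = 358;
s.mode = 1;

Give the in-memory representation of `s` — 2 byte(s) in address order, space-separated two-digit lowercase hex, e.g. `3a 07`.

c6 ac

slot (3b) val=6 bits=0x6 at bit 0: 0x0006
addr_hi (2b) val=0 bits=0x0 at bit 3: 0x0006
id (10b) val=358 bits=0x166 at bit 5: 0x2cc6
mode (1b) val=1 bits=0x1 at bit 15: 0xacc6
word = 0xacc6 → little-endian bytes:
  [0]=0xc6  [1]=0xac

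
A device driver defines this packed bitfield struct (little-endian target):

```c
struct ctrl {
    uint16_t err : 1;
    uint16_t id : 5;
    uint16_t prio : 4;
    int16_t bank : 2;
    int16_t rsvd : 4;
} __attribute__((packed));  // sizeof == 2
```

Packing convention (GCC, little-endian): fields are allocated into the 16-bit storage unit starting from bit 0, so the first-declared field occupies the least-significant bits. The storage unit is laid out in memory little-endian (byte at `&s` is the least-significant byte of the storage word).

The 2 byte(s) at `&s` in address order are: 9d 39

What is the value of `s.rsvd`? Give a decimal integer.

[0]=0x9d [1]=0x39 (little-endian) → word 0x399d
err [0+:1] = (word>>0) & 0x1 = 1
id [1+:5] = (word>>1) & 0x1f = 14
prio [6+:4] = (word>>6) & 0xf = 6
bank [10+:2] = (word>>10) & 0x3 = 2
rsvd [12+:4] = (word>>12) & 0xf = 3  ←
rsvd signed 4b, MSB=0: value = 3

3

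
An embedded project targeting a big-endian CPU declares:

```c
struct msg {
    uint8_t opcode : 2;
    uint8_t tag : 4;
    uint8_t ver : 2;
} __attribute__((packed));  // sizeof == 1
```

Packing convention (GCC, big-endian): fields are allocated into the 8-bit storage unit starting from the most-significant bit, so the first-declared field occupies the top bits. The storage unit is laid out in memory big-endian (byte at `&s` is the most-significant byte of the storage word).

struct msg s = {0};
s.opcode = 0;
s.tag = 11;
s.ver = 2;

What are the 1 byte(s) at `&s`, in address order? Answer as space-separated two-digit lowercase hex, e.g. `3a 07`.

2e

[6+:2] opcode=0 & 0x3 = 0x0; word=0x00
[2+:4] tag=11 & 0xf = 0xb; word=0x2c
[0+:2] ver=2 & 0x3 = 0x2; word=0x2e
word = 0x2e → big-endian bytes:
  [0]=0x2e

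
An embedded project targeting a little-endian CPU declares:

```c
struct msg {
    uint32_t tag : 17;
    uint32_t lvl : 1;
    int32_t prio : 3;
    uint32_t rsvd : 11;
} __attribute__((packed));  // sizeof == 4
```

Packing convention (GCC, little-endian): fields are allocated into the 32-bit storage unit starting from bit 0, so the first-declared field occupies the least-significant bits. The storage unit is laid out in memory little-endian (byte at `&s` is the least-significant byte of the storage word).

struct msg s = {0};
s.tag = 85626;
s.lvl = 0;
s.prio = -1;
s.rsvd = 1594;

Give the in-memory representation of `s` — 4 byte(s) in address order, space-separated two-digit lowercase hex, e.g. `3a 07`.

7a 4e 5d c7

tag (17b) val=85626 bits=0x14e7a at bit 0: 0x00014e7a
lvl (1b) val=0 bits=0x0 at bit 17: 0x00014e7a
prio (3b) val=-1 bits=0x7 at bit 18: 0x001d4e7a
rsvd (11b) val=1594 bits=0x63a at bit 21: 0xc75d4e7a
word = 0xc75d4e7a → little-endian bytes:
  [0]=0x7a  [1]=0x4e  [2]=0x5d  [3]=0xc7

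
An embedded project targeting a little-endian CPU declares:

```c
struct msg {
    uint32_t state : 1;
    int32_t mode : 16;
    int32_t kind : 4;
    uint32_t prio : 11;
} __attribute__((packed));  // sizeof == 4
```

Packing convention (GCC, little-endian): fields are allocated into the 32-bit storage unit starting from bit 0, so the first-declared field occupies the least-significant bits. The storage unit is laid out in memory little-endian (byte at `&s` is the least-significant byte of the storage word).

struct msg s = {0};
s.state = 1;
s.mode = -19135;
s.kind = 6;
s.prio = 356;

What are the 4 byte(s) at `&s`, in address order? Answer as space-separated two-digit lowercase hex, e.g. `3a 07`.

83 6a 8d 2c

[0+:1] state=1 & 0x1 = 0x1; word=0x00000001
[1+:16] mode=-19135 & 0xffff = 0xb541; word=0x00016a83
[17+:4] kind=6 & 0xf = 0x6; word=0x000d6a83
[21+:11] prio=356 & 0x7ff = 0x164; word=0x2c8d6a83
word = 0x2c8d6a83 → little-endian bytes:
  [0]=0x83  [1]=0x6a  [2]=0x8d  [3]=0x2c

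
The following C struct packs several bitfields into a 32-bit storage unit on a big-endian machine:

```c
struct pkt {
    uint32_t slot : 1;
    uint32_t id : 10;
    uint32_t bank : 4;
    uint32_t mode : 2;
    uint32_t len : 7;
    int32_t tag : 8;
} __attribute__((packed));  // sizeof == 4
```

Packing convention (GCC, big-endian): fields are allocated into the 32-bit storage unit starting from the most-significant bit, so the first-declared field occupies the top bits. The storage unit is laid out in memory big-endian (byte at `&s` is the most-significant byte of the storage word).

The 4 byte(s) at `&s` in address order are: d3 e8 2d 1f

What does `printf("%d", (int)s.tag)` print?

[0]=0xd3 [1]=0xe8 [2]=0x2d [3]=0x1f (big-endian) → word 0xd3e82d1f
slot [31+:1] = (word>>31) & 0x1 = 1
id [21+:10] = (word>>21) & 0x3ff = 671
bank [17+:4] = (word>>17) & 0xf = 4
mode [15+:2] = (word>>15) & 0x3 = 0
len [8+:7] = (word>>8) & 0x7f = 45
tag [0+:8] = (word>>0) & 0xff = 31  ←
tag signed 8b, MSB=0: value = 31

31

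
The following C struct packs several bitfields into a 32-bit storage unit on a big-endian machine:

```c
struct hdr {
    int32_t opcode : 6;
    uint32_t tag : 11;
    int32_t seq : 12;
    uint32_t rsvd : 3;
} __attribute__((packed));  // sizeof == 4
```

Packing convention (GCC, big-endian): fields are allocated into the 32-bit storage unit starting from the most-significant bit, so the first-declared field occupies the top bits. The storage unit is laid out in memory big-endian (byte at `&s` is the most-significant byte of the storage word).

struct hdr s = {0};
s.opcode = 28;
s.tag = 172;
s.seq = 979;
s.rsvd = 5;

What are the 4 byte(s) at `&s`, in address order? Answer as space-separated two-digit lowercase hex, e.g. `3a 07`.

[26+:6] opcode=28 & 0x3f = 0x1c; word=0x70000000
[15+:11] tag=172 & 0x7ff = 0xac; word=0x70560000
[3+:12] seq=979 & 0xfff = 0x3d3; word=0x70561e98
[0+:3] rsvd=5 & 0x7 = 0x5; word=0x70561e9d
word = 0x70561e9d → big-endian bytes:
  [0]=0x70  [1]=0x56  [2]=0x1e  [3]=0x9d

70 56 1e 9d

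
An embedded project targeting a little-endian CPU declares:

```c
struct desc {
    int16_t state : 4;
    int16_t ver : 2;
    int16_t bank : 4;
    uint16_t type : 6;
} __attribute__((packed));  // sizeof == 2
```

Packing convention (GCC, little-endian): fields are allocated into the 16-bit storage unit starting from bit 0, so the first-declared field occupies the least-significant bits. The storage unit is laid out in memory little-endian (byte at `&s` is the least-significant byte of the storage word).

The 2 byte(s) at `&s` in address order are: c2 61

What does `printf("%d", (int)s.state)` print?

2

[0]=0xc2 [1]=0x61 (little-endian) → word 0x61c2
state:4 @ bit 0 → (0x61c2>>0)&0xf = 0x2  ←
ver:2 @ bit 4 → (0x61c2>>4)&0x3 = 0x0
bank:4 @ bit 6 → (0x61c2>>6)&0xf = 0x7
type:6 @ bit 10 → (0x61c2>>10)&0x3f = 0x18
state signed 4b, MSB=0: value = 2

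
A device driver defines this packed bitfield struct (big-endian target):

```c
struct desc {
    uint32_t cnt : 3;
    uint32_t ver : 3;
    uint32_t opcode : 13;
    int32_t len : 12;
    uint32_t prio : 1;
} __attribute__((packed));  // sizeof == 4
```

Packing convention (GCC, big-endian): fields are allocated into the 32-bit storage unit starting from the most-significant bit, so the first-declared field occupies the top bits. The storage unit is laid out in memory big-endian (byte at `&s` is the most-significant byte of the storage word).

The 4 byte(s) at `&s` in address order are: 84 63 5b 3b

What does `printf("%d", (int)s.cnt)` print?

[0]=0x84 [1]=0x63 [2]=0x5b [3]=0x3b (big-endian) → word 0x84635b3b
cnt:3 @ bit 29 → (0x84635b3b>>29)&0x7 = 0x4  ←
ver:3 @ bit 26 → (0x84635b3b>>26)&0x7 = 0x1
opcode:13 @ bit 13 → (0x84635b3b>>13)&0x1fff = 0x31a
len:12 @ bit 1 → (0x84635b3b>>1)&0xfff = 0xd9d
prio:1 @ bit 0 → (0x84635b3b>>0)&0x1 = 0x1

4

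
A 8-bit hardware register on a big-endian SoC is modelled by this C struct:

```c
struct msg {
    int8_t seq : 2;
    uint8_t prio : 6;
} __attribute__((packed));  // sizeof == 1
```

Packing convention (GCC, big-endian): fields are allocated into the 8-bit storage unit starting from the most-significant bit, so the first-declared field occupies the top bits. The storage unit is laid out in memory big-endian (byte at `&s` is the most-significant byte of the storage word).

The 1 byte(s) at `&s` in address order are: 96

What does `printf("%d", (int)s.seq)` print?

-2

[0]=0x96 (big-endian) → word 0x96
seq [6+:2] = (word>>6) & 0x3 = 2  ←
prio [0+:6] = (word>>0) & 0x3f = 22
seq signed 2b, MSB=1: 2 - 4 = -2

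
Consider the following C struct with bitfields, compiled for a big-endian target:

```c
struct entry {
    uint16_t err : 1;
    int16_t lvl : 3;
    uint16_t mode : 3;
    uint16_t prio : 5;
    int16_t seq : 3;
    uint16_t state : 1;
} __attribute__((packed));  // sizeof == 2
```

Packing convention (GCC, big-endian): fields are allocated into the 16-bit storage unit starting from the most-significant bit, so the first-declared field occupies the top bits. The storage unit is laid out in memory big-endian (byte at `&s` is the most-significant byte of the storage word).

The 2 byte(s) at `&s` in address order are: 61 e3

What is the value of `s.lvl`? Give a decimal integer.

-2

[0]=0x61 [1]=0xe3 (big-endian) → word 0x61e3
err:1 @ bit 15 → (0x61e3>>15)&0x1 = 0x0
lvl:3 @ bit 12 → (0x61e3>>12)&0x7 = 0x6  ←
mode:3 @ bit 9 → (0x61e3>>9)&0x7 = 0x0
prio:5 @ bit 4 → (0x61e3>>4)&0x1f = 0x1e
seq:3 @ bit 1 → (0x61e3>>1)&0x7 = 0x1
state:1 @ bit 0 → (0x61e3>>0)&0x1 = 0x1
lvl signed 3b, MSB=1: 6 - 8 = -2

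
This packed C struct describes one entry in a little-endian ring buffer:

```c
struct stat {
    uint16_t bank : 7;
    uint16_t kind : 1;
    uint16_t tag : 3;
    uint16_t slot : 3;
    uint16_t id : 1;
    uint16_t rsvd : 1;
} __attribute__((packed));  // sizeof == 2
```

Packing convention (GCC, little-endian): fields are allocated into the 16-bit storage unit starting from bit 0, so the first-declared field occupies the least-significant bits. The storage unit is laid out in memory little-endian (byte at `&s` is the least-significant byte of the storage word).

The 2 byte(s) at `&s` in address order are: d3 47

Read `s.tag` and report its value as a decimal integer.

[0]=0xd3 [1]=0x47 (little-endian) → word 0x47d3
bank:7 @ bit 0 → (0x47d3>>0)&0x7f = 0x53
kind:1 @ bit 7 → (0x47d3>>7)&0x1 = 0x1
tag:3 @ bit 8 → (0x47d3>>8)&0x7 = 0x7  ←
slot:3 @ bit 11 → (0x47d3>>11)&0x7 = 0x0
id:1 @ bit 14 → (0x47d3>>14)&0x1 = 0x1
rsvd:1 @ bit 15 → (0x47d3>>15)&0x1 = 0x0

7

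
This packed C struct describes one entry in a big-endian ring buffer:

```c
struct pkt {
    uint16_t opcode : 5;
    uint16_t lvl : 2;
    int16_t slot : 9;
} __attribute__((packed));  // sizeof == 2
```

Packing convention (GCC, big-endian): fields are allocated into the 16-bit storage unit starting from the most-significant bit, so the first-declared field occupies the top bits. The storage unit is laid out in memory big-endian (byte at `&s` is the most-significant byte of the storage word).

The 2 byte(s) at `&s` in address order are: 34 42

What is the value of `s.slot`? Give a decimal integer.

66

[0]=0x34 [1]=0x42 (big-endian) → word 0x3442
opcode:5 @ bit 11 → (0x3442>>11)&0x1f = 0x6
lvl:2 @ bit 9 → (0x3442>>9)&0x3 = 0x2
slot:9 @ bit 0 → (0x3442>>0)&0x1ff = 0x42  ←
slot signed 9b, MSB=0: value = 66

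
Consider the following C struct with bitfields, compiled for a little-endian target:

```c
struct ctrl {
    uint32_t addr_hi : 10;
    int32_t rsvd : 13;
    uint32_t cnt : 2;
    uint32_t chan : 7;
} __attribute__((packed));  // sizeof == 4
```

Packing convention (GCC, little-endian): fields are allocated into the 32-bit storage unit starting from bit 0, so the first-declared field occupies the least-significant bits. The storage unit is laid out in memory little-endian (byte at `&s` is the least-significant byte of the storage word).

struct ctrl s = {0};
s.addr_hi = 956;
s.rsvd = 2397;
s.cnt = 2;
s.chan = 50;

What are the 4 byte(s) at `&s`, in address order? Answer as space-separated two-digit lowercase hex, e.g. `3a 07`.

[0+:10] addr_hi=956 & 0x3ff = 0x3bc; word=0x000003bc
[10+:13] rsvd=2397 & 0x1fff = 0x95d; word=0x002577bc
[23+:2] cnt=2 & 0x3 = 0x2; word=0x012577bc
[25+:7] chan=50 & 0x7f = 0x32; word=0x652577bc
word = 0x652577bc → little-endian bytes:
  [0]=0xbc  [1]=0x77  [2]=0x25  [3]=0x65

bc 77 25 65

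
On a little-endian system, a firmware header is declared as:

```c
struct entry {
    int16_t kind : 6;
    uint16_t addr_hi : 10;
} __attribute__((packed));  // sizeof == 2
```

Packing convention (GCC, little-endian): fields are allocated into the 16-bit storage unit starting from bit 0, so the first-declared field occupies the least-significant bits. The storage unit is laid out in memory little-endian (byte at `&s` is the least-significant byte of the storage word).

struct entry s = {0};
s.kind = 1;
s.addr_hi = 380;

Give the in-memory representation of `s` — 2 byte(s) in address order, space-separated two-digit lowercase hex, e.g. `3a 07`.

01 5f

kind (6b) val=1 bits=0x1 at bit 0: 0x0001
addr_hi (10b) val=380 bits=0x17c at bit 6: 0x5f01
word = 0x5f01 → little-endian bytes:
  [0]=0x01  [1]=0x5f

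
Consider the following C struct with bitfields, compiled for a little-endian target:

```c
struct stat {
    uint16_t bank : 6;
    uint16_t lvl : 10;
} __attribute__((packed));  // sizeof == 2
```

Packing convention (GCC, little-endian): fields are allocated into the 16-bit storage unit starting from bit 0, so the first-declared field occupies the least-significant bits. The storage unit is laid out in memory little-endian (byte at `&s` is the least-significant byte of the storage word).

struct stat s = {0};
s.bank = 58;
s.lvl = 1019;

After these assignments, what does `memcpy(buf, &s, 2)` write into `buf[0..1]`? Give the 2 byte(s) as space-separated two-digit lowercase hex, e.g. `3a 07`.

bank:6 = 58 → 0x3a << 0 → word 0x003a
lvl:10 = 1019 → 0x3fb << 6 → word 0xfefa
word = 0xfefa → little-endian bytes:
  [0]=0xfa  [1]=0xfe

fa fe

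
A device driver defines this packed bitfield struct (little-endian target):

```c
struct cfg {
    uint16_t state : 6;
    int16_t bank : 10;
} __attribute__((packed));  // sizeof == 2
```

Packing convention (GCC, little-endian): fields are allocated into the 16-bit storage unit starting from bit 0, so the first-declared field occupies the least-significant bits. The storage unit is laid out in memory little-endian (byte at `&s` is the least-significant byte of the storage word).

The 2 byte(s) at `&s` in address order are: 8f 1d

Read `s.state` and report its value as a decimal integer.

15

[0]=0x8f [1]=0x1d (little-endian) → word 0x1d8f
state [0+:6] = (word>>0) & 0x3f = 15  ←
bank [6+:10] = (word>>6) & 0x3ff = 118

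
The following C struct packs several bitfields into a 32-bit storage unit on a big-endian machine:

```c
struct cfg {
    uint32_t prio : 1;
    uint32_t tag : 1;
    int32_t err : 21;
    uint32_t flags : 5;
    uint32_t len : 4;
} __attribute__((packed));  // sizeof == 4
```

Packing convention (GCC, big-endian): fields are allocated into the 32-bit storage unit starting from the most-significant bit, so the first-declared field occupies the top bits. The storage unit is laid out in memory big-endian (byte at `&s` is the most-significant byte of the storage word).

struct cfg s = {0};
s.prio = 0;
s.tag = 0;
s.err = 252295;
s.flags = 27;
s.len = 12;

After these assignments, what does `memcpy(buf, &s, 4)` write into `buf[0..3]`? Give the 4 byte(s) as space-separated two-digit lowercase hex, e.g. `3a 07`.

07 b3 0f bc

[31+:1] prio=0 & 0x1 = 0x0; word=0x00000000
[30+:1] tag=0 & 0x1 = 0x0; word=0x00000000
[9+:21] err=252295 & 0x1fffff = 0x3d987; word=0x07b30e00
[4+:5] flags=27 & 0x1f = 0x1b; word=0x07b30fb0
[0+:4] len=12 & 0xf = 0xc; word=0x07b30fbc
word = 0x07b30fbc → big-endian bytes:
  [0]=0x07  [1]=0xb3  [2]=0x0f  [3]=0xbc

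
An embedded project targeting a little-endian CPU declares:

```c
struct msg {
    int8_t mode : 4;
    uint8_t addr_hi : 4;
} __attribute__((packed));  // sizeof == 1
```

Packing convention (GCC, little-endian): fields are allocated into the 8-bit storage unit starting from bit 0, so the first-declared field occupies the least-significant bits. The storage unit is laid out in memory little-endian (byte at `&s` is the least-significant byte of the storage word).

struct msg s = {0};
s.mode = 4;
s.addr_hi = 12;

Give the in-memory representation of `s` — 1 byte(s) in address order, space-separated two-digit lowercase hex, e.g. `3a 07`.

c4

[0+:4] mode=4 & 0xf = 0x4; word=0x04
[4+:4] addr_hi=12 & 0xf = 0xc; word=0xc4
word = 0xc4 → little-endian bytes:
  [0]=0xc4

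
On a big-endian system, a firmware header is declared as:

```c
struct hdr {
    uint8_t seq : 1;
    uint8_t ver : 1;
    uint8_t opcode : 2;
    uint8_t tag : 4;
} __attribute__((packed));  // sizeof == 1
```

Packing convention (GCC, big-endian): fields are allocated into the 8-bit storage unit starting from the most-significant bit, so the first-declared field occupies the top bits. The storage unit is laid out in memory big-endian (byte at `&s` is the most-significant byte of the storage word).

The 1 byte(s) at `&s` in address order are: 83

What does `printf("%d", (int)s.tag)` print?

3

[0]=0x83 (big-endian) → word 0x83
seq:1 @ bit 7 → (0x83>>7)&0x1 = 0x1
ver:1 @ bit 6 → (0x83>>6)&0x1 = 0x0
opcode:2 @ bit 4 → (0x83>>4)&0x3 = 0x0
tag:4 @ bit 0 → (0x83>>0)&0xf = 0x3  ←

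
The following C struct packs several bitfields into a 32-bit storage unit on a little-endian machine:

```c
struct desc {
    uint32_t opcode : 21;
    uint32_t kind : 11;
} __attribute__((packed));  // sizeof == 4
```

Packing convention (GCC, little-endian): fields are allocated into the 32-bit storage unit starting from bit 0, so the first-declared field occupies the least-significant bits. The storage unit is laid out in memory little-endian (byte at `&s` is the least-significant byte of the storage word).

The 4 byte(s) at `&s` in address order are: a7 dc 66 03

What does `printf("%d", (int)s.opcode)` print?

449703

[0]=0xa7 [1]=0xdc [2]=0x66 [3]=0x03 (little-endian) → word 0x0366dca7
opcode [0+:21] = (word>>0) & 0x1fffff = 449703  ←
kind [21+:11] = (word>>21) & 0x7ff = 27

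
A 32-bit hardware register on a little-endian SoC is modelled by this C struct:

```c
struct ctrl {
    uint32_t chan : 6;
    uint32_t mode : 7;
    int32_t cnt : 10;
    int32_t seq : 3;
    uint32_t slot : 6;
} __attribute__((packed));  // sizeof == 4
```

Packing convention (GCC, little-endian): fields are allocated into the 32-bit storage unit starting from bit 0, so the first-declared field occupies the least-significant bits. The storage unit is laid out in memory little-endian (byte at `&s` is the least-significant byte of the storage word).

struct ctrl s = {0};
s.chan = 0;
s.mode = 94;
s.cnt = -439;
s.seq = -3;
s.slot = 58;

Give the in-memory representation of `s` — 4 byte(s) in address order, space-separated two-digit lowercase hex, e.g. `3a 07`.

chan:6 = 0 → 0x0 << 0 → word 0x00000000
mode:7 = 94 → 0x5e << 6 → word 0x00001780
cnt:10 = -439 → 0x249 << 13 → word 0x00493780
seq:3 = -3 → 0x5 << 23 → word 0x02c93780
slot:6 = 58 → 0x3a << 26 → word 0xeac93780
word = 0xeac93780 → little-endian bytes:
  [0]=0x80  [1]=0x37  [2]=0xc9  [3]=0xea

80 37 c9 ea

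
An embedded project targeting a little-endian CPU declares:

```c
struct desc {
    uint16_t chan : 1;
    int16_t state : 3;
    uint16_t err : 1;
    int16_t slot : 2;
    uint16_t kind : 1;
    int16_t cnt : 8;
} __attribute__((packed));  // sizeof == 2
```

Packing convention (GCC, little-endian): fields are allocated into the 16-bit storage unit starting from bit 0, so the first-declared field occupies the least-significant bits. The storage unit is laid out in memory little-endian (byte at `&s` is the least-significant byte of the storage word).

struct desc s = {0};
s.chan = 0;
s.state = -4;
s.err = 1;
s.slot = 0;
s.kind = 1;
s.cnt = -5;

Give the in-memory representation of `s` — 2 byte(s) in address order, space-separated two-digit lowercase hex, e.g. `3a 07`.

98 fb

[0+:1] chan=0 & 0x1 = 0x0; word=0x0000
[1+:3] state=-4 & 0x7 = 0x4; word=0x0008
[4+:1] err=1 & 0x1 = 0x1; word=0x0018
[5+:2] slot=0 & 0x3 = 0x0; word=0x0018
[7+:1] kind=1 & 0x1 = 0x1; word=0x0098
[8+:8] cnt=-5 & 0xff = 0xfb; word=0xfb98
word = 0xfb98 → little-endian bytes:
  [0]=0x98  [1]=0xfb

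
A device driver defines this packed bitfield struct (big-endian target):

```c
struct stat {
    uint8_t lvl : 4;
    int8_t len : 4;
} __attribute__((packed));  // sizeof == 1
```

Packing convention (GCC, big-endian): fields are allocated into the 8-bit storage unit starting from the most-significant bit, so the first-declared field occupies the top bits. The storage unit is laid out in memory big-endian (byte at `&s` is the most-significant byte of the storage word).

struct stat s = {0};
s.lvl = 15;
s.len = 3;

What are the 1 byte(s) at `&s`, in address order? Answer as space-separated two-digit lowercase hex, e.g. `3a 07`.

[4+:4] lvl=15 & 0xf = 0xf; word=0xf0
[0+:4] len=3 & 0xf = 0x3; word=0xf3
word = 0xf3 → big-endian bytes:
  [0]=0xf3

f3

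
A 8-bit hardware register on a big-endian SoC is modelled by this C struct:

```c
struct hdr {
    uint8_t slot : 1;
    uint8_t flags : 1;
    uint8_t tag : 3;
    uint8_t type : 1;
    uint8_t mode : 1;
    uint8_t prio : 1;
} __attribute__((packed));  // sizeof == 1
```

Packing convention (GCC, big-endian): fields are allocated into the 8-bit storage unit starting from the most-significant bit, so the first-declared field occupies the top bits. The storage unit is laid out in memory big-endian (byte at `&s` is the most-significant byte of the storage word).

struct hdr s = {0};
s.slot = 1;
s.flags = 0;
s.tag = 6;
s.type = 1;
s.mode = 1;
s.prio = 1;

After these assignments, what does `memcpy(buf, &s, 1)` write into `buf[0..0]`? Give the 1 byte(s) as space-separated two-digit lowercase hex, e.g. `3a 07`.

[7+:1] slot=1 & 0x1 = 0x1; word=0x80
[6+:1] flags=0 & 0x1 = 0x0; word=0x80
[3+:3] tag=6 & 0x7 = 0x6; word=0xb0
[2+:1] type=1 & 0x1 = 0x1; word=0xb4
[1+:1] mode=1 & 0x1 = 0x1; word=0xb6
[0+:1] prio=1 & 0x1 = 0x1; word=0xb7
word = 0xb7 → big-endian bytes:
  [0]=0xb7

b7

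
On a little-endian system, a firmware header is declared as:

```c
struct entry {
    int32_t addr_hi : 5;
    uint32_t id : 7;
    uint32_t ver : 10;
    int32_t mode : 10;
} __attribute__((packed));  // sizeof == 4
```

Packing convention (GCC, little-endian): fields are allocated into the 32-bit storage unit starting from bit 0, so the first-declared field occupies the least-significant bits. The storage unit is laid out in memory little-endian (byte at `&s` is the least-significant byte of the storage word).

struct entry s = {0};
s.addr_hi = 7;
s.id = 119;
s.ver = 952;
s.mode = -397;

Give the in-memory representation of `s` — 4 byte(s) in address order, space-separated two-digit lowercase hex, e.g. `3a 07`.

e7 8e fb 9c

[0+:5] addr_hi=7 & 0x1f = 0x7; word=0x00000007
[5+:7] id=119 & 0x7f = 0x77; word=0x00000ee7
[12+:10] ver=952 & 0x3ff = 0x3b8; word=0x003b8ee7
[22+:10] mode=-397 & 0x3ff = 0x273; word=0x9cfb8ee7
word = 0x9cfb8ee7 → little-endian bytes:
  [0]=0xe7  [1]=0x8e  [2]=0xfb  [3]=0x9c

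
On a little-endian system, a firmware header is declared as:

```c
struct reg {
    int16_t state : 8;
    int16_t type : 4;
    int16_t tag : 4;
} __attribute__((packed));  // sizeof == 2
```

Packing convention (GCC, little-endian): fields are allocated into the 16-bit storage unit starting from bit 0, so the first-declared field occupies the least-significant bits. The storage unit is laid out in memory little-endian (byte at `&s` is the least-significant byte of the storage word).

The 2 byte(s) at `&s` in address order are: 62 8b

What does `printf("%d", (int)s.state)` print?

[0]=0x62 [1]=0x8b (little-endian) → word 0x8b62
state:8 @ bit 0 → (0x8b62>>0)&0xff = 0x62  ←
type:4 @ bit 8 → (0x8b62>>8)&0xf = 0xb
tag:4 @ bit 12 → (0x8b62>>12)&0xf = 0x8
state signed 8b, MSB=0: value = 98

98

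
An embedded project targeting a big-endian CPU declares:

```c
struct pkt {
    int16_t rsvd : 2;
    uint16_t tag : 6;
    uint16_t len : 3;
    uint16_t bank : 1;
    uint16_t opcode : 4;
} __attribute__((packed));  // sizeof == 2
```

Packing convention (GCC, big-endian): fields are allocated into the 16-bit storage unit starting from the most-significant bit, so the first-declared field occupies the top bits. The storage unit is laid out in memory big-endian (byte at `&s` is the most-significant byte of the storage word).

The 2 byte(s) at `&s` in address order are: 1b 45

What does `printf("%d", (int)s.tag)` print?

27

[0]=0x1b [1]=0x45 (big-endian) → word 0x1b45
rsvd [14+:2] = (word>>14) & 0x3 = 0
tag [8+:6] = (word>>8) & 0x3f = 27  ←
len [5+:3] = (word>>5) & 0x7 = 2
bank [4+:1] = (word>>4) & 0x1 = 0
opcode [0+:4] = (word>>0) & 0xf = 5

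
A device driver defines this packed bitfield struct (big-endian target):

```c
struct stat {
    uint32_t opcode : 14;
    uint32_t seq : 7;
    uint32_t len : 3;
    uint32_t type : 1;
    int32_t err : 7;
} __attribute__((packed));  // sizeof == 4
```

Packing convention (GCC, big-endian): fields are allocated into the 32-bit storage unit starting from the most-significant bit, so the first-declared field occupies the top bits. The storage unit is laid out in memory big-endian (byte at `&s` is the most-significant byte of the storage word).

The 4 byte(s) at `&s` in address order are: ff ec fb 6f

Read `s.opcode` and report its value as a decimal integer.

16379

[0]=0xff [1]=0xec [2]=0xfb [3]=0x6f (big-endian) → word 0xffecfb6f
opcode [18+:14] = (word>>18) & 0x3fff = 16379  ←
seq [11+:7] = (word>>11) & 0x7f = 31
len [8+:3] = (word>>8) & 0x7 = 3
type [7+:1] = (word>>7) & 0x1 = 0
err [0+:7] = (word>>0) & 0x7f = 111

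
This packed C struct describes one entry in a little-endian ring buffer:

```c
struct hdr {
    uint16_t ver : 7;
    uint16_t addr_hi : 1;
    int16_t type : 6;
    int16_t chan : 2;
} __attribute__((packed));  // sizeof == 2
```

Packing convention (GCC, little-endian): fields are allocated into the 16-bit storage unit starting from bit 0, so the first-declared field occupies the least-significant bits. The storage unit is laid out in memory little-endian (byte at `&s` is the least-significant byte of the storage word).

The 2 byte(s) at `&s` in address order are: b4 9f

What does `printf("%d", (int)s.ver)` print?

[0]=0xb4 [1]=0x9f (little-endian) → word 0x9fb4
ver [0+:7] = (word>>0) & 0x7f = 52  ←
addr_hi [7+:1] = (word>>7) & 0x1 = 1
type [8+:6] = (word>>8) & 0x3f = 31
chan [14+:2] = (word>>14) & 0x3 = 2

52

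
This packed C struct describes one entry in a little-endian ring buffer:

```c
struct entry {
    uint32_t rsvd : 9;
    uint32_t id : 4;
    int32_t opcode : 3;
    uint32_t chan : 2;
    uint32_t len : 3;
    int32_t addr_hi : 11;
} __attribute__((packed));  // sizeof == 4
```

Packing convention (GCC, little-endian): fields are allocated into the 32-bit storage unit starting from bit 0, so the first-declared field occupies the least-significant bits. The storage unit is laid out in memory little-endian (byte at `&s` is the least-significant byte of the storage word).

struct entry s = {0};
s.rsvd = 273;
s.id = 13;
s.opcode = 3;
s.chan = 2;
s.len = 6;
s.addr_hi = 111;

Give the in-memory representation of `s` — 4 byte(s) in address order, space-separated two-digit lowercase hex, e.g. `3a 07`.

11 7b fa 0d

rsvd:9 = 273 → 0x111 << 0 → word 0x00000111
id:4 = 13 → 0xd << 9 → word 0x00001b11
opcode:3 = 3 → 0x3 << 13 → word 0x00007b11
chan:2 = 2 → 0x2 << 16 → word 0x00027b11
len:3 = 6 → 0x6 << 18 → word 0x001a7b11
addr_hi:11 = 111 → 0x6f << 21 → word 0x0dfa7b11
word = 0x0dfa7b11 → little-endian bytes:
  [0]=0x11  [1]=0x7b  [2]=0xfa  [3]=0x0d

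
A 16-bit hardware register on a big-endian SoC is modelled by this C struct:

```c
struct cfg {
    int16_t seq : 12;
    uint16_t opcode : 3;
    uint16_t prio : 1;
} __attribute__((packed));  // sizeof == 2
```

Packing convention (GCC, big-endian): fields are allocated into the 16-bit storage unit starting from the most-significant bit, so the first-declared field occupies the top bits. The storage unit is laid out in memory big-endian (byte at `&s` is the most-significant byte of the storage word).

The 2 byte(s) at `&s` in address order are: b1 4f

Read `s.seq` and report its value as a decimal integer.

-1260

[0]=0xb1 [1]=0x4f (big-endian) → word 0xb14f
seq [4+:12] = (word>>4) & 0xfff = 2836  ←
opcode [1+:3] = (word>>1) & 0x7 = 7
prio [0+:1] = (word>>0) & 0x1 = 1
seq signed 12b, MSB=1: 2836 - 4096 = -1260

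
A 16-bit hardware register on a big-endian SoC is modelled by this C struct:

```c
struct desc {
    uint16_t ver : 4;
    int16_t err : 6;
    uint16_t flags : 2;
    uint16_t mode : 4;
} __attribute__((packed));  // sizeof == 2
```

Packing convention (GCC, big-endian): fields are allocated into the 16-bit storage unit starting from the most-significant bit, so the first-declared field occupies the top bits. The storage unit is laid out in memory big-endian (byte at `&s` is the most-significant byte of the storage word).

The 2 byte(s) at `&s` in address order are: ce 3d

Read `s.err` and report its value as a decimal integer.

-8

[0]=0xce [1]=0x3d (big-endian) → word 0xce3d
ver:4 @ bit 12 → (0xce3d>>12)&0xf = 0xc
err:6 @ bit 6 → (0xce3d>>6)&0x3f = 0x38  ←
flags:2 @ bit 4 → (0xce3d>>4)&0x3 = 0x3
mode:4 @ bit 0 → (0xce3d>>0)&0xf = 0xd
err signed 6b, MSB=1: 56 - 64 = -8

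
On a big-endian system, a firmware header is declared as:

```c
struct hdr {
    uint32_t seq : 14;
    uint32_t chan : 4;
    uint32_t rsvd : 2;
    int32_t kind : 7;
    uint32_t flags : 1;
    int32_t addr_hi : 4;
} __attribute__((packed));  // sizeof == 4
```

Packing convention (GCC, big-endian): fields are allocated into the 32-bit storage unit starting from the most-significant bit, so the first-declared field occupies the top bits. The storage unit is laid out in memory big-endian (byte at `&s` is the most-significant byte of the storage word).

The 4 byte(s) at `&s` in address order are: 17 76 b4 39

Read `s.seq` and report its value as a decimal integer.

1501

[0]=0x17 [1]=0x76 [2]=0xb4 [3]=0x39 (big-endian) → word 0x1776b439
seq:14 @ bit 18 → (0x1776b439>>18)&0x3fff = 0x5dd  ←
chan:4 @ bit 14 → (0x1776b439>>14)&0xf = 0xa
rsvd:2 @ bit 12 → (0x1776b439>>12)&0x3 = 0x3
kind:7 @ bit 5 → (0x1776b439>>5)&0x7f = 0x21
flags:1 @ bit 4 → (0x1776b439>>4)&0x1 = 0x1
addr_hi:4 @ bit 0 → (0x1776b439>>0)&0xf = 0x9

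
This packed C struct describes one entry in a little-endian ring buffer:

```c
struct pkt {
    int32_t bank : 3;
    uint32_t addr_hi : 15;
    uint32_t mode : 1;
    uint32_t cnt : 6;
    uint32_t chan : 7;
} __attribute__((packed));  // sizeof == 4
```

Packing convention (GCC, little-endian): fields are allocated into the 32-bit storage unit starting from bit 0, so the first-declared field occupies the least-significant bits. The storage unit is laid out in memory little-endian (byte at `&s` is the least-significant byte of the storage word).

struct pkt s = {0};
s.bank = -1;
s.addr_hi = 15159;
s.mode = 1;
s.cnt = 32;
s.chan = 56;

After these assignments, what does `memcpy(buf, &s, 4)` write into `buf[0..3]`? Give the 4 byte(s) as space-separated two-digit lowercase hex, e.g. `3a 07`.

bf d9 05 71

bank (3b) val=-1 bits=0x7 at bit 0: 0x00000007
addr_hi (15b) val=15159 bits=0x3b37 at bit 3: 0x0001d9bf
mode (1b) val=1 bits=0x1 at bit 18: 0x0005d9bf
cnt (6b) val=32 bits=0x20 at bit 19: 0x0105d9bf
chan (7b) val=56 bits=0x38 at bit 25: 0x7105d9bf
word = 0x7105d9bf → little-endian bytes:
  [0]=0xbf  [1]=0xd9  [2]=0x05  [3]=0x71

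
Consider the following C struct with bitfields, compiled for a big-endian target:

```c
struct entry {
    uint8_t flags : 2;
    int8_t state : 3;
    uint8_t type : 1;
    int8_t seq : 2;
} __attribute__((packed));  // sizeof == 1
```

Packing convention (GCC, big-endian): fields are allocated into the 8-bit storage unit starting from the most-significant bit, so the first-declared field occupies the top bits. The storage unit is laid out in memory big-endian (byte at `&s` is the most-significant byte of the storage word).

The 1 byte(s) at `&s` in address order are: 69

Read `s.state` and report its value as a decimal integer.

[0]=0x69 (big-endian) → word 0x69
flags:2 @ bit 6 → (0x69>>6)&0x3 = 0x1
state:3 @ bit 3 → (0x69>>3)&0x7 = 0x5  ←
type:1 @ bit 2 → (0x69>>2)&0x1 = 0x0
seq:2 @ bit 0 → (0x69>>0)&0x3 = 0x1
state signed 3b, MSB=1: 5 - 8 = -3

-3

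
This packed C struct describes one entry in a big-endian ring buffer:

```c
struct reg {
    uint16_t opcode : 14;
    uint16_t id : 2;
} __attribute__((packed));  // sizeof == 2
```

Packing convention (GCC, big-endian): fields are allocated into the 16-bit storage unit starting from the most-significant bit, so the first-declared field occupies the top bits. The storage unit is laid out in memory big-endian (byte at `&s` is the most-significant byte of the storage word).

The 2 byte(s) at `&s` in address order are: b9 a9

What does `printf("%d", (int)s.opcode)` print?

[0]=0xb9 [1]=0xa9 (big-endian) → word 0xb9a9
opcode [2+:14] = (word>>2) & 0x3fff = 11882  ←
id [0+:2] = (word>>0) & 0x3 = 1

11882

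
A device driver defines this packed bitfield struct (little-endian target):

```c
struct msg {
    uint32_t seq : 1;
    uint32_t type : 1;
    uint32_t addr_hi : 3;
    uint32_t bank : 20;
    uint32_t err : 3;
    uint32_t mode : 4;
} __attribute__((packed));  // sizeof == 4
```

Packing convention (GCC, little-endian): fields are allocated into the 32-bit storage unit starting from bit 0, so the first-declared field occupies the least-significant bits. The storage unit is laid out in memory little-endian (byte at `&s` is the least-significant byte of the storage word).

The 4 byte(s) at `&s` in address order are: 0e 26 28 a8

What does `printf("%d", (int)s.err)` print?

[0]=0x0e [1]=0x26 [2]=0x28 [3]=0xa8 (little-endian) → word 0xa828260e
seq [0+:1] = (word>>0) & 0x1 = 0
type [1+:1] = (word>>1) & 0x1 = 1
addr_hi [2+:3] = (word>>2) & 0x7 = 3
bank [5+:20] = (word>>5) & 0xfffff = 82224
err [25+:3] = (word>>25) & 0x7 = 4  ←
mode [28+:4] = (word>>28) & 0xf = 10

4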